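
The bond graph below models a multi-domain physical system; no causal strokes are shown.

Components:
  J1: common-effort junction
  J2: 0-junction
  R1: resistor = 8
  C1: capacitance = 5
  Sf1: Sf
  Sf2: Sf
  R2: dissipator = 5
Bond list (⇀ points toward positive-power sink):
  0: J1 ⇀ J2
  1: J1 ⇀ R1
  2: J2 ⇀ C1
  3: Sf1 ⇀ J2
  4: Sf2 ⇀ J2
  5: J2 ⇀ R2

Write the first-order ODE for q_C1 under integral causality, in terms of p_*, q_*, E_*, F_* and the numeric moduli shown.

dq_C1/dt = F_Sf1 + F_Sf2 - 13*q_C1/200

bond 3 →Sf1  (Sf1 (Sf) sets flow on bond)
bond 4 →Sf2  (Sf2 fixes flow; stroke at Sf2)
bond 2 →J2  (prefer integral on C1)
bond 0 →J1  (0-jn J2 has e-setter on 2)
bond 5 →R2  (common-e at J2 fixed by 2)
bond 1 →R1  (J1 effort already set via bond 0)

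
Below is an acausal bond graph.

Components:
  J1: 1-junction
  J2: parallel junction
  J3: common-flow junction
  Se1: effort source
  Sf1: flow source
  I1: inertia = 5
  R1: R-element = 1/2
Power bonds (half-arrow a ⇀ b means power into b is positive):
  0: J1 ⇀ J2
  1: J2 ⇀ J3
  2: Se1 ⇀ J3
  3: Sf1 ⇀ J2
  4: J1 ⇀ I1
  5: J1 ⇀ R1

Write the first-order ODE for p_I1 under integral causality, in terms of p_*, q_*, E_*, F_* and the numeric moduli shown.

bond 2 stroke→J3  (Se1 fixes effort; stroke away)
bond 3 stroke→Sf1  (Sf1 fixes flow; stroke at Sf1)
bond 1 stroke→J2  (J3 needs exactly one f-in)
bond 0 stroke→J1  (0-jn J2 has e-setter on 1)
bond 4 stroke→I1  (I1 outputs flow p/I1)
bond 5 stroke→J1  (J1: bond 4 brought flow, rest push out)

dp_I1/dt = E_Se1 - p_I1/10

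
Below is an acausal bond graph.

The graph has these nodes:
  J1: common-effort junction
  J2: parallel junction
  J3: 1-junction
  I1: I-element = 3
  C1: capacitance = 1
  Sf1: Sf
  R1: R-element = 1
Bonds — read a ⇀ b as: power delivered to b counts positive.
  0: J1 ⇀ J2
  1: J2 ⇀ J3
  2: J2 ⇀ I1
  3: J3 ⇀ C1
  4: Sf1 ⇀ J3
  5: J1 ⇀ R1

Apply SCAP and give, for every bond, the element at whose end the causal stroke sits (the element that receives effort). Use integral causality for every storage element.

bond 0 stroke at J2
bond 1 stroke at J3
bond 2 stroke at I1
bond 3 stroke at J3
bond 4 stroke at Sf1
bond 5 stroke at J1

bond 4 |Sf1  (Sf1: flow source, stroke at near end)
bond 1 |J3  (common-f at J3 fixed by 4)
bond 3 |J3  (common-f at J3 fixed by 4)
bond 2 |I1  (I1 integral (f out))
bond 0 |J2  (closing 0-jn rule on J2)
bond 5 |J1  (closing 0-jn rule on J1)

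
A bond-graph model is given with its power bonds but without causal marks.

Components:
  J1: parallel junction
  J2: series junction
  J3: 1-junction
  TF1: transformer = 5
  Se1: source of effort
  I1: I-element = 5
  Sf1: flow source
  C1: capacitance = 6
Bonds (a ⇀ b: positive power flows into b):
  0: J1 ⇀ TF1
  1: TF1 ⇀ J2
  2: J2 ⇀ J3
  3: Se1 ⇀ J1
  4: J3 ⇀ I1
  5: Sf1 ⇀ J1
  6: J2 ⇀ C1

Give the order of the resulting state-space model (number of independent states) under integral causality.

#3 →J1  (Se1 (Se) sets effort on bond)
#5 →Sf1  (Sf1: flow source, stroke at near end)
#0 →TF1  (0-jn J1 has e-setter on 3)
#1 →J2  (through TF1, causality passes straight; one stroke at TF1)
#4 →I1  (prefer integral on I1)
#2 →J3  (J3 flow already set via bond 4)
#6 →J2  (J2: bond 2 brought flow, rest push out)

2  (C1, I1 all integral)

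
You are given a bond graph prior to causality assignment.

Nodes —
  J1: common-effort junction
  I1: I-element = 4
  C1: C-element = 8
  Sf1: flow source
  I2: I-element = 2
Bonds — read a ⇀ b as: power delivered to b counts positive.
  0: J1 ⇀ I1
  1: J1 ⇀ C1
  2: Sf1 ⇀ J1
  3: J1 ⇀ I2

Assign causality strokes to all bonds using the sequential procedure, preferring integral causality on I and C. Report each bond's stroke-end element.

#2 |Sf1  (source Sf1 imposes f)
#0 |I1  (I1: I, integral causality)
#1 |J1  (C1 outputs effort q/C1)
#3 |I2  (0-jn J1 has e-setter on 1)

b0 stroke→I1
b1 stroke→J1
b2 stroke→Sf1
b3 stroke→I2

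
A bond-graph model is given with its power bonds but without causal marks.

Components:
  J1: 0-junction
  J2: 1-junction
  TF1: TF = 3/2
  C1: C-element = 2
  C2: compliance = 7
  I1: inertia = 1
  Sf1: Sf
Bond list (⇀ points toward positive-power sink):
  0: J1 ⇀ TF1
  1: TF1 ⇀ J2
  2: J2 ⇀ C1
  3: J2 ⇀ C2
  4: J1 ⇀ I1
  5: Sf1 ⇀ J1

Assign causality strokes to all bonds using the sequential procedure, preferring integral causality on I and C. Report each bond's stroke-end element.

#0 →J1
#1 →TF1
#2 →J2
#3 →J2
#4 →I1
#5 →Sf1

β5 stroke at Sf1  (Sf1 (Sf) sets flow on bond)
β2 stroke at J2  (C1 outputs effort q/C1)
β3 stroke at J2  (C2 integral (e out))
β1 stroke at TF1  (J2 needs exactly one f-in)
β0 stroke at J1  (through TF1, causality passes straight; one stroke at TF1)
β4 stroke at I1  (J1 effort already set via bond 0)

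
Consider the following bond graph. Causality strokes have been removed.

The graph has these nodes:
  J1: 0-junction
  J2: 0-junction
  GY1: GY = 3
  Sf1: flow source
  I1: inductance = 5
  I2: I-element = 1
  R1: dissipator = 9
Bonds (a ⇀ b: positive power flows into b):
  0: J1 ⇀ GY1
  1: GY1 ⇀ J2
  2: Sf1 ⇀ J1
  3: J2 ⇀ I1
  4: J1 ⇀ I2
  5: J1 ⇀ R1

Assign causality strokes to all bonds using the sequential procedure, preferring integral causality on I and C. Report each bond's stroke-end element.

β0 stroke at J1
β1 stroke at J2
β2 stroke at Sf1
β3 stroke at I1
β4 stroke at I2
β5 stroke at R1

bond 2 →Sf1  (Sf1 fixes flow; stroke at Sf1)
bond 3 →I1  (I1: I, integral causality)
bond 1 →J2  (only one effort-in slot at J2)
bond 0 →J1  (GY1 both-in/both-out from 1)
bond 4 →I2  (J1 effort already set via bond 0)
bond 5 →R1  (J1 effort already set via bond 0)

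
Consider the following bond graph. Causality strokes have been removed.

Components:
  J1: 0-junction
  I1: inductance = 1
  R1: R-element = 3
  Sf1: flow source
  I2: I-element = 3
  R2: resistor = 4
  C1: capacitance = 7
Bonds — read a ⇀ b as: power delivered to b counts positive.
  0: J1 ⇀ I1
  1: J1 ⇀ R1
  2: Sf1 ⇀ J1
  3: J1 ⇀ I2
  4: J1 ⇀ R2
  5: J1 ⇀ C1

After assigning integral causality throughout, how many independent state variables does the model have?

3  (C1, I1, I2 all integral)

β2 stroke at Sf1  (Sf1 fixes flow; stroke at Sf1)
β0 stroke at I1  (prefer integral on I1)
β3 stroke at I2  (I2 integral (f out))
β5 stroke at J1  (C1: C, integral causality)
β1 stroke at R1  (0-jn J1 has e-setter on 5)
β4 stroke at R2  (J1: bond 5 brought effort, rest push out)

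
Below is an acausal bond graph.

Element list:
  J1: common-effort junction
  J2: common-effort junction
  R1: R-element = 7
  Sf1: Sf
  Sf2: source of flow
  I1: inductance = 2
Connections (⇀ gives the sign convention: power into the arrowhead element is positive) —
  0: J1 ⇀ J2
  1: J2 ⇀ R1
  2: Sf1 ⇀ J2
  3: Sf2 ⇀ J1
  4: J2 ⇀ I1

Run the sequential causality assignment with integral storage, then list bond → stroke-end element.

bond 0 |J1
bond 1 |J2
bond 2 |Sf1
bond 3 |Sf2
bond 4 |I1

b2 |Sf1  (Sf1 (Sf) sets flow on bond)
b3 |Sf2  (source Sf2 imposes f)
b0 |J1  (J1 needs exactly one e-in)
b4 |I1  (I1 integral (f out))
b1 |J2  (only one effort-in slot at J2)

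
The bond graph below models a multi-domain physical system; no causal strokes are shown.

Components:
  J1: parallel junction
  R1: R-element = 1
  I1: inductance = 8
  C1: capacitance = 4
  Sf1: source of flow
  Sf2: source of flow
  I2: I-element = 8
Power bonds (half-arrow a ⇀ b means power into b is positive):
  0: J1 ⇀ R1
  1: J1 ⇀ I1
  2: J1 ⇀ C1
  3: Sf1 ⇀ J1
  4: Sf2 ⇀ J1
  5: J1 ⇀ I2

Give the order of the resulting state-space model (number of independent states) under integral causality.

3  (C1, I1, I2 all integral)

b3 |Sf1  (Sf1 (Sf) sets flow on bond)
b4 |Sf2  (Sf2 (Sf) sets flow on bond)
b1 |I1  (prefer integral on I1)
b2 |J1  (C1: C, integral causality)
b0 |R1  (common-e at J1 fixed by 2)
b5 |I2  (common-e at J1 fixed by 2)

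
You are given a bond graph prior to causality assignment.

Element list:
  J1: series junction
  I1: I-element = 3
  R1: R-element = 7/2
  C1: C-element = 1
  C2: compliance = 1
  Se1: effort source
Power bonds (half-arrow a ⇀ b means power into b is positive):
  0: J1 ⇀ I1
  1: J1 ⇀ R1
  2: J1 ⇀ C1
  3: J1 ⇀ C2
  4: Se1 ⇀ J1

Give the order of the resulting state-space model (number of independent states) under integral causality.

3  (C1, C2, I1 all integral)

#4 |J1  (Se1: effort source, stroke at far end)
#0 |I1  (I1 integral (f out))
#1 |J1  (common-f at J1 fixed by 0)
#2 |J1  (common-f at J1 fixed by 0)
#3 |J1  (J1: bond 0 brought flow, rest push out)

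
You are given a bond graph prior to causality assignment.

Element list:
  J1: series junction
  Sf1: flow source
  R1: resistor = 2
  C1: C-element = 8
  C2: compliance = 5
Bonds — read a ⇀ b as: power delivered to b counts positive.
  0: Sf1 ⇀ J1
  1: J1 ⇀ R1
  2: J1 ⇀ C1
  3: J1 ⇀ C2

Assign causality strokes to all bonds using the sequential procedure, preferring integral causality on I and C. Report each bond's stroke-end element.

β0 →Sf1  (Sf1 (Sf) sets flow on bond)
β1 →J1  (common-f at J1 fixed by 0)
β2 →J1  (common-f at J1 fixed by 0)
β3 →J1  (common-f at J1 fixed by 0)

β0 stroke at Sf1
β1 stroke at J1
β2 stroke at J1
β3 stroke at J1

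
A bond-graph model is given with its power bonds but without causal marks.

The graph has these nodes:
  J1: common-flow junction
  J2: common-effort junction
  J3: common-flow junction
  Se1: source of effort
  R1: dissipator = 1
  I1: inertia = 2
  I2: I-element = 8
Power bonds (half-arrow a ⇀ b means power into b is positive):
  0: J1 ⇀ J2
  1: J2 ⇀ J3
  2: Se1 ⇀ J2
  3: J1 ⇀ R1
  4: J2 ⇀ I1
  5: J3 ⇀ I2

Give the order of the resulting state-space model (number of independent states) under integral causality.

#2 →J2  (Se1: effort source, stroke at far end)
#0 →J1  (common-e at J2 fixed by 2)
#1 →J3  (common-e at J2 fixed by 2)
#4 →I1  (J2: bond 2 brought effort, rest push out)
#5 →I2  (J3: last free bond brings flow in)
#3 →R1  (closing 1-jn rule on J1)

2  (I1, I2 all integral)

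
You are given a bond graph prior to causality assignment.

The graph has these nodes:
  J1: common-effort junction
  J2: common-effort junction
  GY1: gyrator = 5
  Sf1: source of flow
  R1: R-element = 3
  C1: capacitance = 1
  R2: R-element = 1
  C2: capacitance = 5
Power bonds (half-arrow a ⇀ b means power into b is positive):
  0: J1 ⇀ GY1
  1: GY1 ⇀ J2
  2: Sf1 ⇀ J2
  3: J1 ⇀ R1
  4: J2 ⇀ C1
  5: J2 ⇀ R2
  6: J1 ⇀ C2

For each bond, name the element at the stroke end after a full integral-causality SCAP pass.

b2 stroke→Sf1  (Sf1 (Sf) sets flow on bond)
b4 stroke→J2  (C1: C, integral causality)
b1 stroke→GY1  (J2: bond 4 brought effort, rest push out)
b5 stroke→R2  (0-jn J2 has e-setter on 4)
b0 stroke→GY1  (GY1 both-in/both-out from 1)
b6 stroke→J1  (C2 integral (e out))
b3 stroke→R1  (common-e at J1 fixed by 6)

#0 |GY1
#1 |GY1
#2 |Sf1
#3 |R1
#4 |J2
#5 |R2
#6 |J1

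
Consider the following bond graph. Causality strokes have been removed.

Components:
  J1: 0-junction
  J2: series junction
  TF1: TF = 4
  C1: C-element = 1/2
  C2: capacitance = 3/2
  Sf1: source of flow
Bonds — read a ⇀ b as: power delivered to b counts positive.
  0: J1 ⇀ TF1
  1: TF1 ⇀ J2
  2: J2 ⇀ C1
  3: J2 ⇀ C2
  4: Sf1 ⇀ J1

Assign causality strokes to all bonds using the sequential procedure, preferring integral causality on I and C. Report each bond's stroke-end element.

b0 stroke→J1
b1 stroke→TF1
b2 stroke→J2
b3 stroke→J2
b4 stroke→Sf1

bond 4 stroke at Sf1  (source Sf1 imposes f)
bond 0 stroke at J1  (J1: last free bond brings effort in)
bond 1 stroke at TF1  (through TF1, causality passes straight; one stroke at TF1)
bond 2 stroke at J2  (1-jn J2 has f-setter on 1)
bond 3 stroke at J2  (common-f at J2 fixed by 1)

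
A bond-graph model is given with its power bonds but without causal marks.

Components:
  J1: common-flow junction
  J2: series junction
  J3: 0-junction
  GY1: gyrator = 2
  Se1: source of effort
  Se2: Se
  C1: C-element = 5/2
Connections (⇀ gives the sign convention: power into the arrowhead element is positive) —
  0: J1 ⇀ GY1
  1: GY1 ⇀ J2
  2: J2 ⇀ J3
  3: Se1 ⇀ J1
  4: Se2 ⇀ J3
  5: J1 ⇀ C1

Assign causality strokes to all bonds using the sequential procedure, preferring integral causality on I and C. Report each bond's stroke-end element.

β3 |J1  (Se1 (Se) sets effort on bond)
β4 |J3  (Se2 (Se) sets effort on bond)
β2 |J2  (J3 effort already set via bond 4)
β1 |GY1  (closing 1-jn rule on J2)
β0 |GY1  (GY GY1: same side as bond 1)
β5 |J1  (J1 flow already set via bond 0)

#0 stroke→GY1
#1 stroke→GY1
#2 stroke→J2
#3 stroke→J1
#4 stroke→J3
#5 stroke→J1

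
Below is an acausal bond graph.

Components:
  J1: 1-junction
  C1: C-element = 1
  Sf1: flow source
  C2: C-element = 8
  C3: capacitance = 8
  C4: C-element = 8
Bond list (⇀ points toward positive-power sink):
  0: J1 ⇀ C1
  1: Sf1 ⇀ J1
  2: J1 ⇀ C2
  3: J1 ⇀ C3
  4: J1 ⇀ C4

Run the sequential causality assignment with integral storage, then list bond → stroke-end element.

bond 0 |J1
bond 1 |Sf1
bond 2 |J1
bond 3 |J1
bond 4 |J1

#1 →Sf1  (Sf1: flow source, stroke at near end)
#0 →J1  (common-f at J1 fixed by 1)
#2 →J1  (J1: bond 1 brought flow, rest push out)
#3 →J1  (J1: bond 1 brought flow, rest push out)
#4 →J1  (1-jn J1 has f-setter on 1)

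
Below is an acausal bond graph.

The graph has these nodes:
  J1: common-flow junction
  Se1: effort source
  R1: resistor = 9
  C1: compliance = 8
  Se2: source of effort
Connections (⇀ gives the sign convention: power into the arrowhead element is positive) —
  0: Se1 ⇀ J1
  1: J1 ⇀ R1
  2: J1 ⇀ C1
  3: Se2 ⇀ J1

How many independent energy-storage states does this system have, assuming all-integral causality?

1  (C1 all integral)

β0 stroke at J1  (source Se1 imposes e)
β3 stroke at J1  (Se2 fixes effort; stroke away)
β2 stroke at J1  (prefer integral on C1)
β1 stroke at R1  (J1 needs exactly one f-in)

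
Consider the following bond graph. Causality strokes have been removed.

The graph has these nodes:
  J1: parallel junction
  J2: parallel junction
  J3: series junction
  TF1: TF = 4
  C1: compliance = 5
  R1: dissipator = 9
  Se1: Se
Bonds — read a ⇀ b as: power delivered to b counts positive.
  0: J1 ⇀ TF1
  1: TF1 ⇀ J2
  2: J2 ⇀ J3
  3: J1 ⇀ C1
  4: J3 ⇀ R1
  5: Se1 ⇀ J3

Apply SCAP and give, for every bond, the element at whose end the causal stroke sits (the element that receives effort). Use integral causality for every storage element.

b0 stroke→TF1
b1 stroke→J2
b2 stroke→J3
b3 stroke→J1
b4 stroke→R1
b5 stroke→J3

bond 5 stroke at J3  (Se1 fixes effort; stroke away)
bond 3 stroke at J1  (prefer integral on C1)
bond 0 stroke at TF1  (J1: bond 3 brought effort, rest push out)
bond 1 stroke at J2  (through TF1, causality passes straight; one stroke at TF1)
bond 2 stroke at J3  (J2 effort already set via bond 1)
bond 4 stroke at R1  (J3 needs exactly one f-in)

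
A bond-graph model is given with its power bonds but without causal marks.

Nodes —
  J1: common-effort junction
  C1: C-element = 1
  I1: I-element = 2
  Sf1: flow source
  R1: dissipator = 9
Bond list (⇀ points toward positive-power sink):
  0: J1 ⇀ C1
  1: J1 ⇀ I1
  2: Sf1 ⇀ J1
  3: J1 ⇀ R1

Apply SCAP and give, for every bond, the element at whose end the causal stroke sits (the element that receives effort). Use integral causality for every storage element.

b2 stroke at Sf1  (source Sf1 imposes f)
b0 stroke at J1  (C1: C, integral causality)
b1 stroke at I1  (J1 effort already set via bond 0)
b3 stroke at R1  (J1 effort already set via bond 0)

b0 →J1
b1 →I1
b2 →Sf1
b3 →R1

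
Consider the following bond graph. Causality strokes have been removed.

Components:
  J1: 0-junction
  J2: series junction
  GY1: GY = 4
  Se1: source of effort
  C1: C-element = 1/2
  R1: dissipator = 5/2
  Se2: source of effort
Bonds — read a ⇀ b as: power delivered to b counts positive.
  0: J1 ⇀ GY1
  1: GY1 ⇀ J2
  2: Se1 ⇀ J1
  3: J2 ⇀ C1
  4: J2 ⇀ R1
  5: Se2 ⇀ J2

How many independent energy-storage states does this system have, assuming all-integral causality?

1  (C1 all integral)

bond 2 stroke at J1  (Se1 (Se) sets effort on bond)
bond 5 stroke at J2  (source Se2 imposes e)
bond 0 stroke at GY1  (0-jn J1 has e-setter on 2)
bond 1 stroke at GY1  (through GY1, causality inverts; strokes same side of GY1)
bond 3 stroke at J2  (J2 flow already set via bond 1)
bond 4 stroke at J2  (1-jn J2 has f-setter on 1)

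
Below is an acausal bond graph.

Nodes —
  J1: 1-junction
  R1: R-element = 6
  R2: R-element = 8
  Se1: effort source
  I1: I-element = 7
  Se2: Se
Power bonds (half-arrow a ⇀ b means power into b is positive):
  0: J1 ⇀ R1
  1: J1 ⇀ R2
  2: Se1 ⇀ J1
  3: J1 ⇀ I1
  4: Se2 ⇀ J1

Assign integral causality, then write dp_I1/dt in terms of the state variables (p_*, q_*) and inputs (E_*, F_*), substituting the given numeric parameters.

dp_I1/dt = E_Se1 + E_Se2 - 2*p_I1

β2 |J1  (Se1: effort source, stroke at far end)
β4 |J1  (Se2: effort source, stroke at far end)
β3 |I1  (I1 outputs flow p/I1)
β0 |J1  (common-f at J1 fixed by 3)
β1 |J1  (common-f at J1 fixed by 3)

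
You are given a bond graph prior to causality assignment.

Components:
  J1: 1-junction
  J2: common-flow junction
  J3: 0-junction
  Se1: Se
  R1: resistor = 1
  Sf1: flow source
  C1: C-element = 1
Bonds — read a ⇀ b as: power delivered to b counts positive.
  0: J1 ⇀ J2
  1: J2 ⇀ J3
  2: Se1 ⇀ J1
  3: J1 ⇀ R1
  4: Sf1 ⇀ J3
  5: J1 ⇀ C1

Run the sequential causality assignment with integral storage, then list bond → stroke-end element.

#0 stroke→J2
#1 stroke→J3
#2 stroke→J1
#3 stroke→J1
#4 stroke→Sf1
#5 stroke→J1

bond 2 →J1  (Se1 fixes effort; stroke away)
bond 4 →Sf1  (Sf1: flow source, stroke at near end)
bond 1 →J3  (closing 0-jn rule on J3)
bond 0 →J2  (J2 flow already set via bond 1)
bond 3 →J1  (J1: bond 0 brought flow, rest push out)
bond 5 →J1  (1-jn J1 has f-setter on 0)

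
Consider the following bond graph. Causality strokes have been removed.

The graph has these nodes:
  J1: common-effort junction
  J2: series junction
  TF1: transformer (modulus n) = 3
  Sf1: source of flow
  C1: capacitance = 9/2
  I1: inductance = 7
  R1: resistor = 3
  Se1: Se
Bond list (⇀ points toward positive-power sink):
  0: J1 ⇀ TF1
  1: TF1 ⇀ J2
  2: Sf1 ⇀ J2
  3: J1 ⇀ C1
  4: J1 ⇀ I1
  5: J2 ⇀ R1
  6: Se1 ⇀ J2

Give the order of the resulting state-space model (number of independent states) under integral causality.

#2 stroke at Sf1  (Sf1: flow source, stroke at near end)
#6 stroke at J2  (Se1 fixes effort; stroke away)
#1 stroke at J2  (J2: bond 2 brought flow, rest push out)
#5 stroke at J2  (J2: bond 2 brought flow, rest push out)
#0 stroke at TF1  (TF1: transformer flips bond 1)
#3 stroke at J1  (prefer integral on C1)
#4 stroke at I1  (0-jn J1 has e-setter on 3)

2  (C1, I1 all integral)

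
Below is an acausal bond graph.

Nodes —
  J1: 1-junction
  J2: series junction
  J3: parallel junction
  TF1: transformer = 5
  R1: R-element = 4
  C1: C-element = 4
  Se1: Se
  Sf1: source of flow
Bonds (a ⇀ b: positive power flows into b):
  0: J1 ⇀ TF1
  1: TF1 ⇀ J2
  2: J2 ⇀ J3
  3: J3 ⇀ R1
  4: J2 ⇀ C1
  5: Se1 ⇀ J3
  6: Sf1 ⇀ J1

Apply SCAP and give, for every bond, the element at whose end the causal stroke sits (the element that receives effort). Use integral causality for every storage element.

#5 stroke→J3  (Se1: effort source, stroke at far end)
#6 stroke→Sf1  (Sf1: flow source, stroke at near end)
#0 stroke→J1  (J1 flow already set via bond 6)
#2 stroke→J2  (J3 effort already set via bond 5)
#3 stroke→R1  (common-e at J3 fixed by 5)
#1 stroke→TF1  (TF TF1: opposite of bond 0)
#4 stroke→J2  (1-jn J2 has f-setter on 1)

β0 stroke→J1
β1 stroke→TF1
β2 stroke→J2
β3 stroke→R1
β4 stroke→J2
β5 stroke→J3
β6 stroke→Sf1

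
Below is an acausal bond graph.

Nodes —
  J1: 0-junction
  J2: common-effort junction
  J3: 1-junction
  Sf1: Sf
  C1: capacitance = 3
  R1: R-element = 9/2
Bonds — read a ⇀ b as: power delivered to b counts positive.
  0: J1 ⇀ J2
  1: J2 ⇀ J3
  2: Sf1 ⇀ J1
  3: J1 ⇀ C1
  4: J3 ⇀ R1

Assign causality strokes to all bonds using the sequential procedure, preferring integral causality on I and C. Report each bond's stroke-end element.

bond 0 stroke→J2
bond 1 stroke→J3
bond 2 stroke→Sf1
bond 3 stroke→J1
bond 4 stroke→R1

bond 2 stroke at Sf1  (Sf1: flow source, stroke at near end)
bond 3 stroke at J1  (C1 outputs effort q/C1)
bond 0 stroke at J2  (J1 effort already set via bond 3)
bond 1 stroke at J3  (0-jn J2 has e-setter on 0)
bond 4 stroke at R1  (J3: last free bond brings flow in)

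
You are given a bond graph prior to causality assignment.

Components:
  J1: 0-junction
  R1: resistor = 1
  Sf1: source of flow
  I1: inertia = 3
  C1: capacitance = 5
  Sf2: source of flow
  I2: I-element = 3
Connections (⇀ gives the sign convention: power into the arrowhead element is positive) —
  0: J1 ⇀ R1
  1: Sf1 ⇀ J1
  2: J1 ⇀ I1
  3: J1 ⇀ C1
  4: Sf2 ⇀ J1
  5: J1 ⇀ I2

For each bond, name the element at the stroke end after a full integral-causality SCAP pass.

β0 stroke→R1
β1 stroke→Sf1
β2 stroke→I1
β3 stroke→J1
β4 stroke→Sf2
β5 stroke→I2

b1 stroke→Sf1  (Sf1 fixes flow; stroke at Sf1)
b4 stroke→Sf2  (Sf2 fixes flow; stroke at Sf2)
b2 stroke→I1  (prefer integral on I1)
b3 stroke→J1  (C1 integral (e out))
b0 stroke→R1  (0-jn J1 has e-setter on 3)
b5 stroke→I2  (J1 effort already set via bond 3)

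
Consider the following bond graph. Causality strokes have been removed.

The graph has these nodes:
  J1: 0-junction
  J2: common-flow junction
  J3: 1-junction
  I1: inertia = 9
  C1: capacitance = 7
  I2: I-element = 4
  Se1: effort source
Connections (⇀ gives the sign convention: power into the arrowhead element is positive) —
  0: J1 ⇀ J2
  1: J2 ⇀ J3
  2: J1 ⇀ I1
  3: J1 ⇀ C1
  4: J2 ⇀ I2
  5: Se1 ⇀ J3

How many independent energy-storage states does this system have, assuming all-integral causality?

β5 stroke→J3  (Se1 fixes effort; stroke away)
β1 stroke→J2  (closing 1-jn rule on J3)
β2 stroke→I1  (prefer integral on I1)
β3 stroke→J1  (C1 outputs effort q/C1)
β0 stroke→J2  (common-e at J1 fixed by 3)
β4 stroke→I2  (closing 1-jn rule on J2)

3  (C1, I1, I2 all integral)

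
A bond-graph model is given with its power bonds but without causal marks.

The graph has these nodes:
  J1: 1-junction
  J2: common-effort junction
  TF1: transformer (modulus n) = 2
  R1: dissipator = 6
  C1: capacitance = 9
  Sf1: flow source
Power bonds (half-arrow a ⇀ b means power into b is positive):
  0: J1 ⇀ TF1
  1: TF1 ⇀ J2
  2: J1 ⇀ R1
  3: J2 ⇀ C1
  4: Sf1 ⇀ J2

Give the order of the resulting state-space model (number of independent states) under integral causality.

bond 4 stroke at Sf1  (source Sf1 imposes f)
bond 3 stroke at J2  (C1: C, integral causality)
bond 1 stroke at TF1  (0-jn J2 has e-setter on 3)
bond 0 stroke at J1  (TF TF1: opposite of bond 1)
bond 2 stroke at R1  (J1: last free bond brings flow in)

1  (C1 all integral)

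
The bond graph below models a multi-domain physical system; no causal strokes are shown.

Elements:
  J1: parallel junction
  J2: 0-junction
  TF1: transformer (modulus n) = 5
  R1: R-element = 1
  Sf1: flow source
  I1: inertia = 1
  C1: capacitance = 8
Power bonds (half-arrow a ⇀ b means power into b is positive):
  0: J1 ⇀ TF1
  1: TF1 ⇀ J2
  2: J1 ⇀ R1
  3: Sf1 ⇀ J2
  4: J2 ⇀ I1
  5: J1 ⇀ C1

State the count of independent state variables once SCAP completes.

b3 stroke→Sf1  (source Sf1 imposes f)
b4 stroke→I1  (I1 outputs flow p/I1)
b1 stroke→J2  (only one effort-in slot at J2)
b0 stroke→TF1  (through TF1, causality passes straight; one stroke at TF1)
b5 stroke→J1  (prefer integral on C1)
b2 stroke→R1  (J1 effort already set via bond 5)

2  (C1, I1 all integral)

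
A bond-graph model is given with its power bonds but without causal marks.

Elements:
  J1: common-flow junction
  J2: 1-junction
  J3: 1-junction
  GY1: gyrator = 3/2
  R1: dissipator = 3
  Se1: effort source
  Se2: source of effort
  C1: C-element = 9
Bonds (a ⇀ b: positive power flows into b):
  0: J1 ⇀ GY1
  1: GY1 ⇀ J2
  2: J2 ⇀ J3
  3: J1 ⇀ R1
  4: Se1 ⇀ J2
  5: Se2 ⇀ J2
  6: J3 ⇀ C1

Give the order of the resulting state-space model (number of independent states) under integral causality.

1  (C1 all integral)

bond 4 →J2  (Se1 (Se) sets effort on bond)
bond 5 →J2  (Se2 (Se) sets effort on bond)
bond 6 →J3  (C1 outputs effort q/C1)
bond 2 →J2  (only one flow-in slot at J3)
bond 1 →GY1  (J2 needs exactly one f-in)
bond 0 →GY1  (GY1: gyrator matches bond 1)
bond 3 →J1  (J1 flow already set via bond 0)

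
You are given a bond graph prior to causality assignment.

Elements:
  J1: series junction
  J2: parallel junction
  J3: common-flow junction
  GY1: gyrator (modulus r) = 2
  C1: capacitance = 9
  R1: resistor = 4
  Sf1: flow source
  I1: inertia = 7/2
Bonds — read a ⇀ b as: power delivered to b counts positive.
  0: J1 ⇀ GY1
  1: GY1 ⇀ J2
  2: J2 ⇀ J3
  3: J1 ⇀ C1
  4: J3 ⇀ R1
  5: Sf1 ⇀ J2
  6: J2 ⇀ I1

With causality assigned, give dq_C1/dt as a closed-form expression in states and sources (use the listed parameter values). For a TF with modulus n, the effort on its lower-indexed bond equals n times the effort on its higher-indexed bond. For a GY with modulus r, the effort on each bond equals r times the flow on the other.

dq_C1/dt = 2*F_Sf1 - 4*p_I1/7 - q_C1/9

b5 |Sf1  (Sf1 (Sf) sets flow on bond)
b3 |J1  (prefer integral on C1)
b0 |GY1  (J1 needs exactly one f-in)
b1 |GY1  (GY1 both-in/both-out from 0)
b6 |I1  (prefer integral on I1)
b2 |J2  (J2: last free bond brings effort in)
b4 |J3  (J3 flow already set via bond 2)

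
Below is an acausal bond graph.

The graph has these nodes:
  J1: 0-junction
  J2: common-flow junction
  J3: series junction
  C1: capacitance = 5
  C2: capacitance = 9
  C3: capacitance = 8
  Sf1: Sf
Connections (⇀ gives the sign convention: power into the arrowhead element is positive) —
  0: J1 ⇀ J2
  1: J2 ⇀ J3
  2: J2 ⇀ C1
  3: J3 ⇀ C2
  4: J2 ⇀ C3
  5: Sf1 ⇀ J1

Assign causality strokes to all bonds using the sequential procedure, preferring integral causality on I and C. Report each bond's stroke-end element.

b5 →Sf1  (Sf1: flow source, stroke at near end)
b0 →J1  (closing 0-jn rule on J1)
b1 →J2  (J2 flow already set via bond 0)
b2 →J2  (J2 flow already set via bond 0)
b4 →J2  (1-jn J2 has f-setter on 0)
b3 →J3  (1-jn J3 has f-setter on 1)

b0 stroke→J1
b1 stroke→J2
b2 stroke→J2
b3 stroke→J3
b4 stroke→J2
b5 stroke→Sf1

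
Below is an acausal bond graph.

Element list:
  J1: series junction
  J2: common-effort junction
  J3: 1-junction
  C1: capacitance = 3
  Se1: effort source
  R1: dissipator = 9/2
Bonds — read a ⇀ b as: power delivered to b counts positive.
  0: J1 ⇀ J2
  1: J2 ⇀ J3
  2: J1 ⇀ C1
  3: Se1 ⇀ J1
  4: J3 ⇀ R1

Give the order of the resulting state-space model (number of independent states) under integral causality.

1  (C1 all integral)

bond 3 stroke→J1  (Se1 fixes effort; stroke away)
bond 2 stroke→J1  (C1: C, integral causality)
bond 0 stroke→J2  (only one flow-in slot at J1)
bond 1 stroke→J3  (0-jn J2 has e-setter on 0)
bond 4 stroke→R1  (J3 needs exactly one f-in)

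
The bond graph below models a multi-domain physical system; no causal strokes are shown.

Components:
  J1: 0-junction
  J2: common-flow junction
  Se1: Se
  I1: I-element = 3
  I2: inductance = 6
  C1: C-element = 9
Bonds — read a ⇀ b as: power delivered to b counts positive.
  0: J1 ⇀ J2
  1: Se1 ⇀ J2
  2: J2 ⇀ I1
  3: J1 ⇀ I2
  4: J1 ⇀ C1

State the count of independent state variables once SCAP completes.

bond 1 stroke→J2  (Se1 (Se) sets effort on bond)
bond 2 stroke→I1  (I1: I, integral causality)
bond 0 stroke→J2  (J2: bond 2 brought flow, rest push out)
bond 3 stroke→I2  (I2 integral (f out))
bond 4 stroke→J1  (J1: last free bond brings effort in)

3  (C1, I1, I2 all integral)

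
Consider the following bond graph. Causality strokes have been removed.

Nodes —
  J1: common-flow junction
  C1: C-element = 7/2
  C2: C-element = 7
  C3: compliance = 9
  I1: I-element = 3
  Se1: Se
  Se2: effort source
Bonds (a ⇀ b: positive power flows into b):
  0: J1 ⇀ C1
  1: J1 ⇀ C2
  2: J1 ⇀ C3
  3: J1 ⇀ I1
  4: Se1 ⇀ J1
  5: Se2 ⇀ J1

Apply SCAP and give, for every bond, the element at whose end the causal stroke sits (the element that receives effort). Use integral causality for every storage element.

#0 →J1
#1 →J1
#2 →J1
#3 →I1
#4 →J1
#5 →J1

bond 4 |J1  (Se1: effort source, stroke at far end)
bond 5 |J1  (source Se2 imposes e)
bond 0 |J1  (C1: C, integral causality)
bond 1 |J1  (C2: C, integral causality)
bond 2 |J1  (C3: C, integral causality)
bond 3 |I1  (closing 1-jn rule on J1)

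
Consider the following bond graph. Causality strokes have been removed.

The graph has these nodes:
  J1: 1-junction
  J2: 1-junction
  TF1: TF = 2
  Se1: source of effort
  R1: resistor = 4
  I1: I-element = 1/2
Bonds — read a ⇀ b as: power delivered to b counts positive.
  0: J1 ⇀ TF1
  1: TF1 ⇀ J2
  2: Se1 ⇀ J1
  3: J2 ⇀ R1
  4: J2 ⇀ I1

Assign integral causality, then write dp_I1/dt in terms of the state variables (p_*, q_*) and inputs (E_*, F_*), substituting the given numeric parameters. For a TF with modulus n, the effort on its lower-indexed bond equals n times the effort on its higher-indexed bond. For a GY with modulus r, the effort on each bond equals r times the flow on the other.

β2 stroke→J1  (Se1 fixes effort; stroke away)
β0 stroke→TF1  (J1 needs exactly one f-in)
β1 stroke→J2  (TF TF1: opposite of bond 0)
β4 stroke→I1  (I1: I, integral causality)
β3 stroke→J2  (J2: bond 4 brought flow, rest push out)

dp_I1/dt = E_Se1/2 - 8*p_I1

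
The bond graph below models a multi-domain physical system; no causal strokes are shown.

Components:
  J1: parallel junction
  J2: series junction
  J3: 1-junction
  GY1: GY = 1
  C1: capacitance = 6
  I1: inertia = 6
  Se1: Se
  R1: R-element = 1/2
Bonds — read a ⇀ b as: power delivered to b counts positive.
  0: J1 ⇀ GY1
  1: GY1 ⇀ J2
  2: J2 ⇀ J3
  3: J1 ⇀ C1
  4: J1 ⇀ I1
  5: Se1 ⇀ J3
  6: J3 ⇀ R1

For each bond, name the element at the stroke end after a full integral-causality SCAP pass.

b5 stroke→J3  (Se1 (Se) sets effort on bond)
b3 stroke→J1  (C1 integral (e out))
b0 stroke→GY1  (common-e at J1 fixed by 3)
b4 stroke→I1  (0-jn J1 has e-setter on 3)
b1 stroke→GY1  (GY1: gyrator matches bond 0)
b2 stroke→J2  (1-jn J2 has f-setter on 1)
b6 stroke→J3  (common-f at J3 fixed by 2)

#0 →GY1
#1 →GY1
#2 →J2
#3 →J1
#4 →I1
#5 →J3
#6 →J3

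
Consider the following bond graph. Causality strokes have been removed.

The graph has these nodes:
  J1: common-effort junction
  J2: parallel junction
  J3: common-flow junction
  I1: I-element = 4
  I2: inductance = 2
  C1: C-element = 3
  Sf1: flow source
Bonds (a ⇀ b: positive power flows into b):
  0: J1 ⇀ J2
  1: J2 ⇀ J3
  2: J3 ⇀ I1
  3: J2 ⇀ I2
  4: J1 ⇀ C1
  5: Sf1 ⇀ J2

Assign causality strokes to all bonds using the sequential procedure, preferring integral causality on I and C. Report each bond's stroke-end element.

β0 |J2
β1 |J3
β2 |I1
β3 |I2
β4 |J1
β5 |Sf1

bond 5 stroke at Sf1  (source Sf1 imposes f)
bond 2 stroke at I1  (prefer integral on I1)
bond 1 stroke at J3  (J3: bond 2 brought flow, rest push out)
bond 3 stroke at I2  (I2 integral (f out))
bond 0 stroke at J2  (closing 0-jn rule on J2)
bond 4 stroke at J1  (J1: last free bond brings effort in)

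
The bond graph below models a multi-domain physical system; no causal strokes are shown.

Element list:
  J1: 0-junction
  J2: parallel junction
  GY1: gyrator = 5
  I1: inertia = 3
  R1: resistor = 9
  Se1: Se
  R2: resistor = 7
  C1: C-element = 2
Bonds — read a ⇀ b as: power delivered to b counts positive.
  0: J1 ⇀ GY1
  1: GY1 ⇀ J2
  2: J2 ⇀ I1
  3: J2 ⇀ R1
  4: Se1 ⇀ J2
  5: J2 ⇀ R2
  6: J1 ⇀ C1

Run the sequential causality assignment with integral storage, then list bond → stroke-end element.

bond 4 →J2  (Se1 fixes effort; stroke away)
bond 1 →GY1  (J2: bond 4 brought effort, rest push out)
bond 2 →I1  (J2: bond 4 brought effort, rest push out)
bond 3 →R1  (J2 effort already set via bond 4)
bond 5 →R2  (common-e at J2 fixed by 4)
bond 0 →GY1  (GY GY1: same side as bond 1)
bond 6 →J1  (J1 needs exactly one e-in)

#0 →GY1
#1 →GY1
#2 →I1
#3 →R1
#4 →J2
#5 →R2
#6 →J1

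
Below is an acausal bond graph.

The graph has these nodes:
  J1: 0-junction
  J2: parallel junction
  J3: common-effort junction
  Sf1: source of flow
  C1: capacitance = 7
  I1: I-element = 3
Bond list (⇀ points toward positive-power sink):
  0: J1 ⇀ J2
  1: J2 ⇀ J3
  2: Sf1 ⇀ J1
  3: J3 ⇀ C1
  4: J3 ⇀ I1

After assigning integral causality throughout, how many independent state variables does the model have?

2  (C1, I1 all integral)

β2 |Sf1  (source Sf1 imposes f)
β0 |J1  (J1: last free bond brings effort in)
β1 |J2  (only one effort-in slot at J2)
β3 |J3  (prefer integral on C1)
β4 |I1  (J3: bond 3 brought effort, rest push out)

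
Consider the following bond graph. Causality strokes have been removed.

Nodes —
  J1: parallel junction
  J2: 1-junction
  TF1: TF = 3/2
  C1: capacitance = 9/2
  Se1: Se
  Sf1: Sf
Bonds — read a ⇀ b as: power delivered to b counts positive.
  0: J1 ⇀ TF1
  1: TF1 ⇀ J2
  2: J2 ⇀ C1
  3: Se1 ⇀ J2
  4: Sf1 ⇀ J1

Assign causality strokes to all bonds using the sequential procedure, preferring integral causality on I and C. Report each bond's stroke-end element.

#0 stroke→J1
#1 stroke→TF1
#2 stroke→J2
#3 stroke→J2
#4 stroke→Sf1

b3 stroke at J2  (Se1: effort source, stroke at far end)
b4 stroke at Sf1  (source Sf1 imposes f)
b0 stroke at J1  (only one effort-in slot at J1)
b1 stroke at TF1  (TF1: transformer flips bond 0)
b2 stroke at J2  (1-jn J2 has f-setter on 1)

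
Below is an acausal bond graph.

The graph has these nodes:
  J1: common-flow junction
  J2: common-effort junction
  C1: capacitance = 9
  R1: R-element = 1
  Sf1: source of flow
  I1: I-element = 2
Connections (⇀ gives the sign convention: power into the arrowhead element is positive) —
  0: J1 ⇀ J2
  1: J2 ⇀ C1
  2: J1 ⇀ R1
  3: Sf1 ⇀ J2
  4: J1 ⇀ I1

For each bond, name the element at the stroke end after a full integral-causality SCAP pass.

β3 stroke→Sf1  (Sf1 fixes flow; stroke at Sf1)
β1 stroke→J2  (C1 outputs effort q/C1)
β0 stroke→J1  (J2 effort already set via bond 1)
β4 stroke→I1  (prefer integral on I1)
β2 stroke→J1  (1-jn J1 has f-setter on 4)

#0 →J1
#1 →J2
#2 →J1
#3 →Sf1
#4 →I1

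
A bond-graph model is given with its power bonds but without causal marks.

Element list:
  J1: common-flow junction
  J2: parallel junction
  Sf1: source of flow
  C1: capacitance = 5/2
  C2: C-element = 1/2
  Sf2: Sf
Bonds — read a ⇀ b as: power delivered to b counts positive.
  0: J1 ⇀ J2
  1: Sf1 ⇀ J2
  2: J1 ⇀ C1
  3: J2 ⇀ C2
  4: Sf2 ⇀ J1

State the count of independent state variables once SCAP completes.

2  (C1, C2 all integral)

b1 stroke at Sf1  (Sf1 (Sf) sets flow on bond)
b4 stroke at Sf2  (Sf2: flow source, stroke at near end)
b0 stroke at J1  (common-f at J1 fixed by 4)
b2 stroke at J1  (1-jn J1 has f-setter on 4)
b3 stroke at J2  (J2 needs exactly one e-in)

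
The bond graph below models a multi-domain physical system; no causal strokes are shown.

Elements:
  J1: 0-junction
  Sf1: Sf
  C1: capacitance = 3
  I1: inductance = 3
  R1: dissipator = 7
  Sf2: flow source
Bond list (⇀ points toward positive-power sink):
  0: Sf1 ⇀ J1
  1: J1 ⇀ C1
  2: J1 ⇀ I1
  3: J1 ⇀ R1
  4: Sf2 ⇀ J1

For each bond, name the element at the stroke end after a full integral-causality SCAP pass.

#0 →Sf1  (source Sf1 imposes f)
#4 →Sf2  (source Sf2 imposes f)
#1 →J1  (C1 outputs effort q/C1)
#2 →I1  (J1: bond 1 brought effort, rest push out)
#3 →R1  (common-e at J1 fixed by 1)

#0 |Sf1
#1 |J1
#2 |I1
#3 |R1
#4 |Sf2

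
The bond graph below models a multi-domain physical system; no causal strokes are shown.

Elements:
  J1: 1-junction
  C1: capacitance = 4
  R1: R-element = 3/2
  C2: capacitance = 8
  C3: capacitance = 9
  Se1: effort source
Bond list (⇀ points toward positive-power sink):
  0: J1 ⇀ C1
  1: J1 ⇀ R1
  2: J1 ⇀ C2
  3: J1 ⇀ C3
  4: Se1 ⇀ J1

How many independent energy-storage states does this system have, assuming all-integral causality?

3  (C1, C2, C3 all integral)

b4 stroke→J1  (Se1: effort source, stroke at far end)
b0 stroke→J1  (C1 outputs effort q/C1)
b2 stroke→J1  (prefer integral on C2)
b3 stroke→J1  (prefer integral on C3)
b1 stroke→R1  (only one flow-in slot at J1)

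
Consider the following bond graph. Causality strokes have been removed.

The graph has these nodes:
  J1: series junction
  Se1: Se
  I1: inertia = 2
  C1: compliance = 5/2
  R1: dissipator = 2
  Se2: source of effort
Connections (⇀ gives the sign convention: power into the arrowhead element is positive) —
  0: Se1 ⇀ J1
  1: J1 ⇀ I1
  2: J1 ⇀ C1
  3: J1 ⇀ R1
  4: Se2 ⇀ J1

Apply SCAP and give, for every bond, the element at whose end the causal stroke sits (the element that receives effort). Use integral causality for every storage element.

b0 →J1  (Se1 (Se) sets effort on bond)
b4 →J1  (source Se2 imposes e)
b1 →I1  (prefer integral on I1)
b2 →J1  (J1: bond 1 brought flow, rest push out)
b3 →J1  (J1 flow already set via bond 1)

bond 0 →J1
bond 1 →I1
bond 2 →J1
bond 3 →J1
bond 4 →J1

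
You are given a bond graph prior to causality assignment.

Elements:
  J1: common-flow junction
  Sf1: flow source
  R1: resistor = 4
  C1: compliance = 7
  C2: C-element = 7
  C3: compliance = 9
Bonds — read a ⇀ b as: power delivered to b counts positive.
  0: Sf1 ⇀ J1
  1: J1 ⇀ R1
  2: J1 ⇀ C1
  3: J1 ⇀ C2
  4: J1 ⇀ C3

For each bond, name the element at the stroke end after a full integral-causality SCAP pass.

bond 0 stroke→Sf1  (Sf1 fixes flow; stroke at Sf1)
bond 1 stroke→J1  (J1: bond 0 brought flow, rest push out)
bond 2 stroke→J1  (J1: bond 0 brought flow, rest push out)
bond 3 stroke→J1  (J1 flow already set via bond 0)
bond 4 stroke→J1  (1-jn J1 has f-setter on 0)

bond 0 stroke at Sf1
bond 1 stroke at J1
bond 2 stroke at J1
bond 3 stroke at J1
bond 4 stroke at J1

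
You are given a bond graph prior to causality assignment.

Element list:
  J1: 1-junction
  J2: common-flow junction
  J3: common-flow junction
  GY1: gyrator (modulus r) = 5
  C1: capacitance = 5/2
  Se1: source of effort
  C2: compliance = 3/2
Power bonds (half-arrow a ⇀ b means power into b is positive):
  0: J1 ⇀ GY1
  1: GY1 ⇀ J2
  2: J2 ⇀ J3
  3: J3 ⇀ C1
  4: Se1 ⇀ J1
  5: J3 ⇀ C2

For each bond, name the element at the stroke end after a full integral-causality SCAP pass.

#4 →J1  (Se1 (Se) sets effort on bond)
#0 →GY1  (J1: last free bond brings flow in)
#1 →GY1  (GY GY1: same side as bond 0)
#2 →J2  (common-f at J2 fixed by 1)
#3 →J3  (J3: bond 2 brought flow, rest push out)
#5 →J3  (J3: bond 2 brought flow, rest push out)

bond 0 stroke→GY1
bond 1 stroke→GY1
bond 2 stroke→J2
bond 3 stroke→J3
bond 4 stroke→J1
bond 5 stroke→J3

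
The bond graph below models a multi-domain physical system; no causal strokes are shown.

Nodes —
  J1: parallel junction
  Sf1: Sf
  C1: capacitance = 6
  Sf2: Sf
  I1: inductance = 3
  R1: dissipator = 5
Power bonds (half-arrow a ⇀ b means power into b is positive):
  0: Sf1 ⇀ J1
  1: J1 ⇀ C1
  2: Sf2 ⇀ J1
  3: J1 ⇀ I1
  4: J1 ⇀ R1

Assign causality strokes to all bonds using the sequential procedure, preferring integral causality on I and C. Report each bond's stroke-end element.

b0 |Sf1
b1 |J1
b2 |Sf2
b3 |I1
b4 |R1

#0 |Sf1  (Sf1 fixes flow; stroke at Sf1)
#2 |Sf2  (Sf2: flow source, stroke at near end)
#1 |J1  (C1 integral (e out))
#3 |I1  (J1 effort already set via bond 1)
#4 |R1  (0-jn J1 has e-setter on 1)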